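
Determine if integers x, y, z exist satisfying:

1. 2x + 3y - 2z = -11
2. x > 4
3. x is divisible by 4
Yes

Take x = 8, y = -9, z = 0. Substituting into each constraint:
  (1) 2(8) + 3(-9) - 2(0) = -11 ✓
  (2) 8 > 4 ✓
  (3) 8 = 4 × 2, remainder 0 ✓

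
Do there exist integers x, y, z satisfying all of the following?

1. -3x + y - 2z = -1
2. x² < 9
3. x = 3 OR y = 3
Yes

Take x = 0, y = 3, z = 2. Substituting into each constraint:
  (1) -3(0) + 3 - 2(2) = -1 ✓
  (2) x² = (0)² = 0, and 0 < 9 ✓
  (3) y = 3, target 3 ✓ (second branch holds)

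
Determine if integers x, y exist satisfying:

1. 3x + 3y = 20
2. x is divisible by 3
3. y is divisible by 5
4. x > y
No

Even the single constraint (3x + 3y = 20) is infeasible over the integers.

  - 3x + 3y = 20: every term on the left is divisible by 3, so the LHS ≡ 0 (mod 3), but the RHS 20 is not — no integer solution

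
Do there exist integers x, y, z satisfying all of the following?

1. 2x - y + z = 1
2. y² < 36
Yes

Take x = 0, y = -1, z = 0. Substituting into each constraint:
  (1) 2(0) + 1 + 0 = 1 ✓
  (2) y² = (-1)² = 1, and 1 < 36 ✓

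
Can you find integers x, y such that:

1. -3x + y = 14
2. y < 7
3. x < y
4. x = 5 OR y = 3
No

A contradictory subset is {-3x + y = 14, y < 7, x = 5 OR y = 3}. No integer assignment can satisfy these jointly:

  - -3x + y = 14: is a linear equation tying the variables together
  - y < 7: bounds one variable relative to a constant
  - x = 5 OR y = 3: forces a choice: either x = 5 or y = 3

Split on the disjunction (x = 5 OR y = 3):
  • If x = 5: the equation forces y = 29, which contradicts the bound y ≤ 6.
  • If y = 3: with y = 3, every remaining term of the linear equation is divisible by 3, so the left side is ≡ 0 (mod 3); but the right side 11 ≡ 2 (mod 3). No integers can satisfy it.
Both branches are infeasible, so the system has no integer solution.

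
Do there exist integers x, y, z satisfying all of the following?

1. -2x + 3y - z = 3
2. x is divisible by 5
Yes

Take x = 0, y = 1, z = 0. Substituting into each constraint:
  (1) -2(0) + 3(1) + 0 = 3 ✓
  (2) 0 = 5 × 0, remainder 0 ✓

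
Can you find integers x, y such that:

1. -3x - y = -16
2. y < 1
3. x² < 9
No

The full constraint system is jointly infeasible over the integers. Each constraint and what it forces:

  - -3x - y = -16: is a linear equation tying the variables together
  - y < 1: bounds one variable relative to a constant
  - x² < 9: restricts x to |x| ≤ 2

Range argument: with x ∈ [-2, 2], y ∈ [−∞, 0], the left side of the equation is at least -6, but the right side is -16 < -6. No integer solution exists.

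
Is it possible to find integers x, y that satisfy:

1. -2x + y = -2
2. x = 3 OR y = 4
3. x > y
No

The full constraint system is jointly infeasible over the integers. Each constraint and what it forces:

  - -2x + y = -2: is a linear equation tying the variables together
  - x = 3 OR y = 4: forces a choice: either x = 3 or y = 4
  - x > y: bounds one variable relative to another variable

Split on the disjunction (x = 3 OR y = 4):
  • If x = 3: the equation forces y = 4, giving (x, y) = (3, 4), which violates x > y.
  • If y = 4: the equation forces x = 3, giving (y, x) = (4, 3), which violates x > y.
Both branches are infeasible, so the system has no integer solution.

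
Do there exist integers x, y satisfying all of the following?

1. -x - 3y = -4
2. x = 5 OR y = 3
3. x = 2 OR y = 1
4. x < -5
No

A contradictory subset is {-x - 3y = -4, x = 2 OR y = 1, x < -5}. No integer assignment can satisfy these jointly:

  - -x - 3y = -4: is a linear equation tying the variables together
  - x = 2 OR y = 1: forces a choice: either x = 2 or y = 1
  - x < -5: bounds one variable relative to a constant

Split on the disjunction (x = 2 OR y = 1):
  • If x = 2: this contradicts the bound x ≤ -6.
  • If y = 1: the equation forces x = 1, which contradicts the bound x ≤ -6.
Both branches are infeasible, so the system has no integer solution.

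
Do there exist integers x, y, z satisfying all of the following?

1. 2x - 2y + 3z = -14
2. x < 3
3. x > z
Yes

Take x = 1, y = 8, z = 0. Substituting into each constraint:
  (1) 2(1) - 2(8) + 3(0) = -14 ✓
  (2) 1 < 3 ✓
  (3) 1 > 0 ✓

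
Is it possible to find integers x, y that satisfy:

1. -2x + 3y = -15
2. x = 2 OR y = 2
No

The full constraint system is jointly infeasible over the integers. Each constraint and what it forces:

  - -2x + 3y = -15: is a linear equation tying the variables together
  - x = 2 OR y = 2: forces a choice: either x = 2 or y = 2

Split on the disjunction (x = 2 OR y = 2):
  • If x = 2: with x = 2, every remaining term of the linear equation is divisible by 3, so the left side is ≡ 0 (mod 3); but the right side -11 ≡ 1 (mod 3). No integers can satisfy it.
  • If y = 2: with y = 2, every remaining term of the linear equation is divisible by 2, so the left side is ≡ 0 (mod 2); but the right side -21 ≡ 1 (mod 2). No integers can satisfy it.
Both branches are infeasible, so the system has no integer solution.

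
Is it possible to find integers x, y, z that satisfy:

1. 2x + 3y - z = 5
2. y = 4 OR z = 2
Yes

Take x = 2, y = 1, z = 2. Substituting into each constraint:
  (1) 2(2) + 3(1) + (-2) = 5 ✓
  (2) z = 2, target 2 ✓ (second branch holds)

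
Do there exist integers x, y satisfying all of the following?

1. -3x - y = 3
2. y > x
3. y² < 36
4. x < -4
No

A contradictory subset is {-3x - y = 3, y² < 36, x < -4}. No integer assignment can satisfy these jointly:

  - -3x - y = 3: is a linear equation tying the variables together
  - y² < 36: restricts y to |y| ≤ 5
  - x < -4: bounds one variable relative to a constant

Range argument: with x ∈ [−∞, -5], y ∈ [-5, 5], the left side of the equation is at least 10, but the right side is 3 < 10. No integer solution exists.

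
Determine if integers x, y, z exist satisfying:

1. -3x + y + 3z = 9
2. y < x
Yes

Take x = 1, y = 0, z = 4. Substituting into each constraint:
  (1) -3(1) + 0 + 3(4) = 9 ✓
  (2) 0 < 1 ✓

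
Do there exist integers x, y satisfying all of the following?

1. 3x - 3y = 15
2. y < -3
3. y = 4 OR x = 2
No

The full constraint system is jointly infeasible over the integers. Each constraint and what it forces:

  - 3x - 3y = 15: is a linear equation tying the variables together
  - y < -3: bounds one variable relative to a constant
  - y = 4 OR x = 2: forces a choice: either y = 4 or x = 2

Split on the disjunction (y = 4 OR x = 2):
  • If y = 4: this contradicts the bound y ≤ -4.
  • If x = 2: the equation forces y = -3, which contradicts the bound y ≤ -4.
Both branches are infeasible, so the system has no integer solution.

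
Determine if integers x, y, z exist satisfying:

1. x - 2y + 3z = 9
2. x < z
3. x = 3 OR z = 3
Yes

Take x = 3, y = 3, z = 4. Substituting into each constraint:
  (1) 3 - 2(3) + 3(4) = 9 ✓
  (2) 3 < 4 ✓
  (3) x = 3, target 3 ✓ (first branch holds)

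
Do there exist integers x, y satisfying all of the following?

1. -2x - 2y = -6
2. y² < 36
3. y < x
Yes

Take x = 2, y = 1. Substituting into each constraint:
  (1) -2(2) - 2(1) = -6 ✓
  (2) y² = (1)² = 1, and 1 < 36 ✓
  (3) 1 < 2 ✓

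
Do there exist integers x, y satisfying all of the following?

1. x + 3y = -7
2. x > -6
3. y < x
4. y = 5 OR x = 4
No

A contradictory subset is {x + 3y = -7, y < x, y = 5 OR x = 4}. No integer assignment can satisfy these jointly:

  - x + 3y = -7: is a linear equation tying the variables together
  - y < x: bounds one variable relative to another variable
  - y = 5 OR x = 4: forces a choice: either y = 5 or x = 4

Split on the disjunction (y = 5 OR x = 4):
  • If y = 5: the equation forces x = -22, giving (y, x) = (5, -22), which violates x > y.
  • If x = 4: with x = 4, every remaining term of the linear equation is divisible by 3, so the left side is ≡ 0 (mod 3); but the right side -11 ≡ 1 (mod 3). No integers can satisfy it.
Both branches are infeasible, so the system has no integer solution.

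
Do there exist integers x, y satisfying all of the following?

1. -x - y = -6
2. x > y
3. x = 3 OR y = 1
Yes

Take x = 5, y = 1. Substituting into each constraint:
  (1) (-5) + (-1) = -6 ✓
  (2) 5 > 1 ✓
  (3) y = 1, target 1 ✓ (second branch holds)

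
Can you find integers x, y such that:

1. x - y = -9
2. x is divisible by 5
Yes

Take x = 0, y = 9. Substituting into each constraint:
  (1) 0 + (-9) = -9 ✓
  (2) 0 = 5 × 0, remainder 0 ✓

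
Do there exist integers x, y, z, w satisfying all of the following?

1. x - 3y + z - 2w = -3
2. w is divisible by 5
Yes

Take x = 0, y = 1, z = 0, w = 0. Substituting into each constraint:
  (1) 0 - 3(1) + 0 - 2(0) = -3 ✓
  (2) 0 = 5 × 0, remainder 0 ✓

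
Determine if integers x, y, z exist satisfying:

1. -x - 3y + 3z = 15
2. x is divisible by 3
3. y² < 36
Yes

Take x = 0, y = -5, z = 0. Substituting into each constraint:
  (1) 0 - 3(-5) + 3(0) = 15 ✓
  (2) 0 = 3 × 0, remainder 0 ✓
  (3) y² = (-5)² = 25, and 25 < 36 ✓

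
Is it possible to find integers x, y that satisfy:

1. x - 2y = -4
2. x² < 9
Yes

Take x = 0, y = 2. Substituting into each constraint:
  (1) 0 - 2(2) = -4 ✓
  (2) x² = (0)² = 0, and 0 < 9 ✓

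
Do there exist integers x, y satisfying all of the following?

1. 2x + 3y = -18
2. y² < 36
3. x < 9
Yes

Take x = -9, y = 0. Substituting into each constraint:
  (1) 2(-9) + 3(0) = -18 ✓
  (2) y² = (0)² = 0, and 0 < 36 ✓
  (3) -9 < 9 ✓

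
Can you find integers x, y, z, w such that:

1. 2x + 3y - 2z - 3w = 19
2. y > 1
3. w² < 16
Yes

Take x = 0, y = 2, z = -8, w = 1. Substituting into each constraint:
  (1) 2(0) + 3(2) - 2(-8) - 3(1) = 19 ✓
  (2) 2 > 1 ✓
  (3) w² = (1)² = 1, and 1 < 16 ✓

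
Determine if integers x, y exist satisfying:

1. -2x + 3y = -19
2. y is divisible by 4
No

The full constraint system is jointly infeasible over the integers. Each constraint and what it forces:

  - -2x + 3y = -19: is a linear equation tying the variables together
  - y is divisible by 4: restricts y to multiples of 4

Modular obstruction: writing y = 4y', every remaining term of the linear equation is divisible by 2, so the left side is ≡ 0 (mod 2); but the right side -19 ≡ 1 (mod 2). No integers can satisfy it.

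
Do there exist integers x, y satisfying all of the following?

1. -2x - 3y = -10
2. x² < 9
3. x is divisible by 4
No

The full constraint system is jointly infeasible over the integers. Each constraint and what it forces:

  - -2x - 3y = -10: is a linear equation tying the variables together
  - x² < 9: restricts x to |x| ≤ 2
  - x is divisible by 4: restricts x to multiples of 4

The bounds confine x to {0} with 4 | x. For each value, substitute into the equation:
  • x = 0: the equation gives -3y = -10, so y would not be an integer.
Every case fails, so no integer solution exists.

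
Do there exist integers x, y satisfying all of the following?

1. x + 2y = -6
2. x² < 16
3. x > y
Yes

Take x = 0, y = -3. Substituting into each constraint:
  (1) 0 + 2(-3) = -6 ✓
  (2) x² = (0)² = 0, and 0 < 16 ✓
  (3) 0 > -3 ✓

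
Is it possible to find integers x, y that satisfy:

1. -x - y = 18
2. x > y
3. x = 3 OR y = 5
Yes

Take x = 3, y = -21. Substituting into each constraint:
  (1) (-3) + 21 = 18 ✓
  (2) 3 > -21 ✓
  (3) x = 3, target 3 ✓ (first branch holds)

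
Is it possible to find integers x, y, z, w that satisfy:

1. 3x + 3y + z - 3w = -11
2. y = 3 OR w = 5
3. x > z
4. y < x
Yes

Take x = 4, y = 3, z = 1, w = 11. Substituting into each constraint:
  (1) 3(4) + 3(3) + 1 - 3(11) = -11 ✓
  (2) y = 3, target 3 ✓ (first branch holds)
  (3) 4 > 1 ✓
  (4) 3 < 4 ✓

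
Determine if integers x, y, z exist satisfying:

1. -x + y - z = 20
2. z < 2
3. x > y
Yes

Take x = 1, y = 0, z = -21. Substituting into each constraint:
  (1) (-1) + 0 + 21 = 20 ✓
  (2) -21 < 2 ✓
  (3) 1 > 0 ✓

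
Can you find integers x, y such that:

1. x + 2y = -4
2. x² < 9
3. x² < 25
Yes

Take x = 0, y = -2. Substituting into each constraint:
  (1) 0 + 2(-2) = -4 ✓
  (2) x² = (0)² = 0, and 0 < 9 ✓
  (3) x² = (0)² = 0, and 0 < 25 ✓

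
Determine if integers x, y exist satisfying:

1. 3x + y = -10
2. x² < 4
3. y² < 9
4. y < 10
No

A contradictory subset is {3x + y = -10, x² < 4, y² < 9}. No integer assignment can satisfy these jointly:

  - 3x + y = -10: is a linear equation tying the variables together
  - x² < 4: restricts x to |x| ≤ 1
  - y² < 9: restricts y to |y| ≤ 2

Range argument: with x ∈ [-1, 1], y ∈ [-2, 2], the left side of the equation is at least -5, but the right side is -10 < -5. No integer solution exists.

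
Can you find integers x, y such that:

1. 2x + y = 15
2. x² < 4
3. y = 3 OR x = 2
No

The full constraint system is jointly infeasible over the integers. Each constraint and what it forces:

  - 2x + y = 15: is a linear equation tying the variables together
  - x² < 4: restricts x to |x| ≤ 1
  - y = 3 OR x = 2: forces a choice: either y = 3 or x = 2

Split on the disjunction (y = 3 OR x = 2):
  • If y = 3: the equation forces x = 6, but x² < 4 requires |x| ≤ 1.
  • If x = 2: this contradicts x² < 4, which requires |x| ≤ 1.
Both branches are infeasible, so the system has no integer solution.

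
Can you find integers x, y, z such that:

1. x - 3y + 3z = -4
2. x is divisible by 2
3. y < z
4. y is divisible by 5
Yes

Take x = -10, y = 0, z = 2. Substituting into each constraint:
  (1) (-10) - 3(0) + 3(2) = -4 ✓
  (2) -10 = 2 × -5, remainder 0 ✓
  (3) 0 < 2 ✓
  (4) 0 = 5 × 0, remainder 0 ✓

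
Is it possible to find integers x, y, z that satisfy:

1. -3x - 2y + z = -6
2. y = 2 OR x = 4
Yes

Take x = 1, y = 2, z = 1. Substituting into each constraint:
  (1) -3(1) - 2(2) + 1 = -6 ✓
  (2) y = 2, target 2 ✓ (first branch holds)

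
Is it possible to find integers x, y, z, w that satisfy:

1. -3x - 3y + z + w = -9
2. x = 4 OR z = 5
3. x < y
Yes

Take x = 0, y = 1, z = 5, w = -11. Substituting into each constraint:
  (1) -3(0) - 3(1) + 5 + (-11) = -9 ✓
  (2) z = 5, target 5 ✓ (second branch holds)
  (3) 0 < 1 ✓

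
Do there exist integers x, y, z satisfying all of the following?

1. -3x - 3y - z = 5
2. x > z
Yes

Take x = 2, y = -4, z = 1. Substituting into each constraint:
  (1) -3(2) - 3(-4) + (-1) = 5 ✓
  (2) 2 > 1 ✓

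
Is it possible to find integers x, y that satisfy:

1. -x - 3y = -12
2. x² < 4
Yes

Take x = 0, y = 4. Substituting into each constraint:
  (1) 0 - 3(4) = -12 ✓
  (2) x² = (0)² = 0, and 0 < 4 ✓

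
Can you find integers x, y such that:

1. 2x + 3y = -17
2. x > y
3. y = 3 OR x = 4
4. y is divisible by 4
No

A contradictory subset is {2x + 3y = -17, x > y, y = 3 OR x = 4}. No integer assignment can satisfy these jointly:

  - 2x + 3y = -17: is a linear equation tying the variables together
  - x > y: bounds one variable relative to another variable
  - y = 3 OR x = 4: forces a choice: either y = 3 or x = 4

Split on the disjunction (y = 3 OR x = 4):
  • If y = 3: the equation forces x = -13, giving (y, x) = (3, -13), which violates x > y.
  • If x = 4: with x = 4, every remaining term of the linear equation is divisible by 3, so the left side is ≡ 0 (mod 3); but the right side -25 ≡ 2 (mod 3). No integers can satisfy it.
Both branches are infeasible, so the system has no integer solution.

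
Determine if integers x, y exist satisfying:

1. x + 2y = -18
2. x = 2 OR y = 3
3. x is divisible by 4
Yes

Take x = -24, y = 3. Substituting into each constraint:
  (1) (-24) + 2(3) = -18 ✓
  (2) y = 3, target 3 ✓ (second branch holds)
  (3) -24 = 4 × -6, remainder 0 ✓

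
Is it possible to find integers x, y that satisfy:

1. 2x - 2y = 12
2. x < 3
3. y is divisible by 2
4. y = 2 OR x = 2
Yes

Take x = 2, y = -4. Substituting into each constraint:
  (1) 2(2) - 2(-4) = 12 ✓
  (2) 2 < 3 ✓
  (3) -4 = 2 × -2, remainder 0 ✓
  (4) x = 2, target 2 ✓ (second branch holds)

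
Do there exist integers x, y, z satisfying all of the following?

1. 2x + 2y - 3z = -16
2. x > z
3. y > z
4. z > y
No

A contradictory subset is {y > z, z > y}. No integer assignment can satisfy these jointly:

  - y > z: bounds one variable relative to another variable
  - z > y: bounds one variable relative to another variable

Direct contradiction: y > z and z > y cannot both hold.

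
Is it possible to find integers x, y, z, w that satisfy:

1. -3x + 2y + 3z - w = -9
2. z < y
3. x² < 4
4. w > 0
Yes

Take x = 0, y = -1, z = -2, w = 1. Substituting into each constraint:
  (1) -3(0) + 2(-1) + 3(-2) + (-1) = -9 ✓
  (2) -2 < -1 ✓
  (3) x² = (0)² = 0, and 0 < 4 ✓
  (4) 1 > 0 ✓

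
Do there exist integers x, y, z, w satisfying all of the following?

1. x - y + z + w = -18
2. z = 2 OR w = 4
Yes

Take x = 0, y = 0, z = -22, w = 4. Substituting into each constraint:
  (1) 0 + 0 + (-22) + 4 = -18 ✓
  (2) w = 4, target 4 ✓ (second branch holds)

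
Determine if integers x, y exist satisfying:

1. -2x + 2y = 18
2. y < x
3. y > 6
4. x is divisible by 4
No

A contradictory subset is {-2x + 2y = 18, y < x}. No integer assignment can satisfy these jointly:

  - -2x + 2y = 18: is a linear equation tying the variables together
  - y < x: bounds one variable relative to another variable

From the equation, x − y = -9, i.e. x − y = -9; but x > y requires x − y ≥ 1. Contradiction.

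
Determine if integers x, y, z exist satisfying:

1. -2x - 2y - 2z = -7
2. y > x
No

Even the single constraint (-2x - 2y - 2z = -7) is infeasible over the integers.

  - -2x - 2y - 2z = -7: every term on the left is divisible by 2, so the LHS ≡ 0 (mod 2), but the RHS -7 is not — no integer solution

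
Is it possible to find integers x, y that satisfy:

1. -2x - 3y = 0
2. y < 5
Yes

Take x = 0, y = 0. Substituting into each constraint:
  (1) -2(0) - 3(0) = 0 ✓
  (2) 0 < 5 ✓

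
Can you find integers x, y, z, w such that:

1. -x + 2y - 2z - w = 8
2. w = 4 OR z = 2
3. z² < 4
Yes

Take x = -14, y = 0, z = 1, w = 4. Substituting into each constraint:
  (1) 14 + 2(0) - 2(1) + (-4) = 8 ✓
  (2) w = 4, target 4 ✓ (first branch holds)
  (3) z² = (1)² = 1, and 1 < 4 ✓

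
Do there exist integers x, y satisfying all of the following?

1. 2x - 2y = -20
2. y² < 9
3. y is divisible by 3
Yes

Take x = -10, y = 0. Substituting into each constraint:
  (1) 2(-10) - 2(0) = -20 ✓
  (2) y² = (0)² = 0, and 0 < 9 ✓
  (3) 0 = 3 × 0, remainder 0 ✓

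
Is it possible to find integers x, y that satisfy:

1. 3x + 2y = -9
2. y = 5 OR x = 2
No

The full constraint system is jointly infeasible over the integers. Each constraint and what it forces:

  - 3x + 2y = -9: is a linear equation tying the variables together
  - y = 5 OR x = 2: forces a choice: either y = 5 or x = 2

Split on the disjunction (y = 5 OR x = 2):
  • If y = 5: with y = 5, every remaining term of the linear equation is divisible by 3, so the left side is ≡ 0 (mod 3); but the right side -19 ≡ 2 (mod 3). No integers can satisfy it.
  • If x = 2: with x = 2, every remaining term of the linear equation is divisible by 2, so the left side is ≡ 0 (mod 2); but the right side -15 ≡ 1 (mod 2). No integers can satisfy it.
Both branches are infeasible, so the system has no integer solution.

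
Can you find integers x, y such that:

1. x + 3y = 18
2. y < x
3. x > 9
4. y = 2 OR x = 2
Yes

Take x = 12, y = 2. Substituting into each constraint:
  (1) 12 + 3(2) = 18 ✓
  (2) 2 < 12 ✓
  (3) 12 > 9 ✓
  (4) y = 2, target 2 ✓ (first branch holds)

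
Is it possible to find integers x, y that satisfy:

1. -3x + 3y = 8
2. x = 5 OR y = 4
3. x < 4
No

Even the single constraint (-3x + 3y = 8) is infeasible over the integers.

  - -3x + 3y = 8: every term on the left is divisible by 3, so the LHS ≡ 0 (mod 3), but the RHS 8 is not — no integer solution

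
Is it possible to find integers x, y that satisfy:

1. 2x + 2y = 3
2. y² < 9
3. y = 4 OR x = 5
No

Even the single constraint (2x + 2y = 3) is infeasible over the integers.

  - 2x + 2y = 3: every term on the left is divisible by 2, so the LHS ≡ 0 (mod 2), but the RHS 3 is not — no integer solution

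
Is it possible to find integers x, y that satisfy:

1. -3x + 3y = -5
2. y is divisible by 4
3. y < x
No

Even the single constraint (-3x + 3y = -5) is infeasible over the integers.

  - -3x + 3y = -5: every term on the left is divisible by 3, so the LHS ≡ 0 (mod 3), but the RHS -5 is not — no integer solution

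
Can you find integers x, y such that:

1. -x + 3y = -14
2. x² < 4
Yes

Take x = -1, y = -5. Substituting into each constraint:
  (1) 1 + 3(-5) = -14 ✓
  (2) x² = (-1)² = 1, and 1 < 4 ✓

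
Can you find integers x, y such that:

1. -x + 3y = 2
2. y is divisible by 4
Yes

Take x = -2, y = 0. Substituting into each constraint:
  (1) 2 + 3(0) = 2 ✓
  (2) 0 = 4 × 0, remainder 0 ✓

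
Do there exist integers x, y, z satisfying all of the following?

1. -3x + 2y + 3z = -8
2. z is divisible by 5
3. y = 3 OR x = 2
Yes

Take x = 2, y = 14, z = -10. Substituting into each constraint:
  (1) -3(2) + 2(14) + 3(-10) = -8 ✓
  (2) -10 = 5 × -2, remainder 0 ✓
  (3) x = 2, target 2 ✓ (second branch holds)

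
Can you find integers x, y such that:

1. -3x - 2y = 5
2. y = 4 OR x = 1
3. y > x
No

The full constraint system is jointly infeasible over the integers. Each constraint and what it forces:

  - -3x - 2y = 5: is a linear equation tying the variables together
  - y = 4 OR x = 1: forces a choice: either y = 4 or x = 1
  - y > x: bounds one variable relative to another variable

Split on the disjunction (y = 4 OR x = 1):
  • If y = 4: with y = 4, every remaining term of the linear equation is divisible by 3, so the left side is ≡ 0 (mod 3); but the right side 13 ≡ 1 (mod 3). No integers can satisfy it.
  • If x = 1: the equation forces y = -4, giving (x, y) = (1, -4), which violates y > x.
Both branches are infeasible, so the system has no integer solution.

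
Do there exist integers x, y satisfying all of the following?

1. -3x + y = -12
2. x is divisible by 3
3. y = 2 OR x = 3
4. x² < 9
No

A contradictory subset is {-3x + y = -12, y = 2 OR x = 3, x² < 9}. No integer assignment can satisfy these jointly:

  - -3x + y = -12: is a linear equation tying the variables together
  - y = 2 OR x = 3: forces a choice: either y = 2 or x = 3
  - x² < 9: restricts x to |x| ≤ 2

Split on the disjunction (y = 2 OR x = 3):
  • If y = 2: with y = 2, every remaining term of the linear equation is divisible by 3, so the left side is ≡ 0 (mod 3); but the right side -14 ≡ 1 (mod 3). No integers can satisfy it.
  • If x = 3: this contradicts x² < 9, which requires |x| ≤ 2.
Both branches are infeasible, so the system has no integer solution.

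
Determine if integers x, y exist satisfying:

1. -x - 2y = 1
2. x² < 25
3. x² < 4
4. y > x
Yes

Take x = -1, y = 0. Substituting into each constraint:
  (1) 1 - 2(0) = 1 ✓
  (2) x² = (-1)² = 1, and 1 < 25 ✓
  (3) x² = (-1)² = 1, and 1 < 4 ✓
  (4) 0 > -1 ✓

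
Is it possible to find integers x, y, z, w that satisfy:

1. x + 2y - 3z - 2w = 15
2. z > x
Yes

Take x = 0, y = 9, z = 1, w = 0. Substituting into each constraint:
  (1) 0 + 2(9) - 3(1) - 2(0) = 15 ✓
  (2) 1 > 0 ✓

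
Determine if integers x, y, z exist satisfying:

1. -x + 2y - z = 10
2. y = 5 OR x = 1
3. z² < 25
Yes

Take x = 0, y = 5, z = 0. Substituting into each constraint:
  (1) 0 + 2(5) + 0 = 10 ✓
  (2) y = 5, target 5 ✓ (first branch holds)
  (3) z² = (0)² = 0, and 0 < 25 ✓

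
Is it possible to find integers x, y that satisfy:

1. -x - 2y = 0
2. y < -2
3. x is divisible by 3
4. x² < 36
No

A contradictory subset is {-x - 2y = 0, y < -2, x² < 36}. No integer assignment can satisfy these jointly:

  - -x - 2y = 0: is a linear equation tying the variables together
  - y < -2: bounds one variable relative to a constant
  - x² < 36: restricts x to |x| ≤ 5

Range argument: with x ∈ [-5, 5], y ∈ [−∞, -3], the left side of the equation is at least 1, but the right side is 0 < 1. No integer solution exists.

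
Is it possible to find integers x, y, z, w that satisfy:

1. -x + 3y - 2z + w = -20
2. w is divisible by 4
Yes

Take x = 0, y = 0, z = 10, w = 0. Substituting into each constraint:
  (1) 0 + 3(0) - 2(10) + 0 = -20 ✓
  (2) 0 = 4 × 0, remainder 0 ✓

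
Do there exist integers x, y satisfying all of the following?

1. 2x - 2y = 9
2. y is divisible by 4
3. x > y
No

Even the single constraint (2x - 2y = 9) is infeasible over the integers.

  - 2x - 2y = 9: every term on the left is divisible by 2, so the LHS ≡ 0 (mod 2), but the RHS 9 is not — no integer solution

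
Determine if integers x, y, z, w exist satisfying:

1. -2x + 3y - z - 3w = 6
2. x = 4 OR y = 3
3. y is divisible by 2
Yes

Take x = 4, y = 0, z = 1, w = -5. Substituting into each constraint:
  (1) -2(4) + 3(0) + (-1) - 3(-5) = 6 ✓
  (2) x = 4, target 4 ✓ (first branch holds)
  (3) 0 = 2 × 0, remainder 0 ✓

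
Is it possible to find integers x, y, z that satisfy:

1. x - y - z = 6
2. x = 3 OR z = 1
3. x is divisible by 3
Yes

Take x = 3, y = -3, z = 0. Substituting into each constraint:
  (1) 3 + 3 + 0 = 6 ✓
  (2) x = 3, target 3 ✓ (first branch holds)
  (3) 3 = 3 × 1, remainder 0 ✓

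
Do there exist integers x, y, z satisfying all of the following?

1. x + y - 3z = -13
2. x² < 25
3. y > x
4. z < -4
No

The full constraint system is jointly infeasible over the integers. Each constraint and what it forces:

  - x + y - 3z = -13: is a linear equation tying the variables together
  - x² < 25: restricts x to |x| ≤ 4
  - y > x: bounds one variable relative to another variable
  - z < -4: bounds one variable relative to a constant

Propagating the comparison: y > x and x ≥ -4 give y ≥ -3. Range argument: with x ∈ [-4, 4], y ∈ [-3, ∞], z ∈ [−∞, -5], the left side of the equation is at least 8, but the right side is -13 < 8. No integer solution exists.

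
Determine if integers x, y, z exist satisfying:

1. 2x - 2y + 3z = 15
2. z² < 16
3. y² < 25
Yes

Take x = 6, y = 0, z = 1. Substituting into each constraint:
  (1) 2(6) - 2(0) + 3(1) = 15 ✓
  (2) z² = (1)² = 1, and 1 < 16 ✓
  (3) y² = (0)² = 0, and 0 < 25 ✓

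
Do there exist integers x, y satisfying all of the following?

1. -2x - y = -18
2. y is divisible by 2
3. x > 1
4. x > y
Yes

Take x = 9, y = 0. Substituting into each constraint:
  (1) -2(9) + 0 = -18 ✓
  (2) 0 = 2 × 0, remainder 0 ✓
  (3) 9 > 1 ✓
  (4) 9 > 0 ✓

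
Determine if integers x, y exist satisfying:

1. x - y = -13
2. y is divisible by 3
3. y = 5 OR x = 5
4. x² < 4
No

The full constraint system is jointly infeasible over the integers. Each constraint and what it forces:

  - x - y = -13: is a linear equation tying the variables together
  - y is divisible by 3: restricts y to multiples of 3
  - y = 5 OR x = 5: forces a choice: either y = 5 or x = 5
  - x² < 4: restricts x to |x| ≤ 1

Split on the disjunction (y = 5 OR x = 5):
  • If y = 5: this contradicts the divisibility constraint — 5 is not a multiple of 3.
  • If x = 5: this contradicts x² < 4, which requires |x| ≤ 1.
Both branches are infeasible, so the system has no integer solution.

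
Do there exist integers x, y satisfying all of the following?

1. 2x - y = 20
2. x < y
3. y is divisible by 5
Yes

Take x = 25, y = 30. Substituting into each constraint:
  (1) 2(25) + (-30) = 20 ✓
  (2) 25 < 30 ✓
  (3) 30 = 5 × 6, remainder 0 ✓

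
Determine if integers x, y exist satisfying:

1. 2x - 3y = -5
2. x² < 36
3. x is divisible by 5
Yes

Take x = 5, y = 5. Substituting into each constraint:
  (1) 2(5) - 3(5) = -5 ✓
  (2) x² = (5)² = 25, and 25 < 36 ✓
  (3) 5 = 5 × 1, remainder 0 ✓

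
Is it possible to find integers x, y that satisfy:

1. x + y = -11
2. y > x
Yes

Take x = -6, y = -5. Substituting into each constraint:
  (1) (-6) + (-5) = -11 ✓
  (2) -5 > -6 ✓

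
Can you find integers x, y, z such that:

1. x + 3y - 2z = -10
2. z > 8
Yes

Take x = 8, y = 0, z = 9. Substituting into each constraint:
  (1) 8 + 3(0) - 2(9) = -10 ✓
  (2) 9 > 8 ✓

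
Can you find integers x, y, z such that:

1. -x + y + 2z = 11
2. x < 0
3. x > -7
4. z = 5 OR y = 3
Yes

Take x = -6, y = 3, z = 1. Substituting into each constraint:
  (1) 6 + 3 + 2(1) = 11 ✓
  (2) -6 < 0 ✓
  (3) -6 > -7 ✓
  (4) y = 3, target 3 ✓ (second branch holds)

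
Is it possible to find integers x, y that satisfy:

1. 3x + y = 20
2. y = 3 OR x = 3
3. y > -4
Yes

Take x = 3, y = 11. Substituting into each constraint:
  (1) 3(3) + 11 = 20 ✓
  (2) x = 3, target 3 ✓ (second branch holds)
  (3) 11 > -4 ✓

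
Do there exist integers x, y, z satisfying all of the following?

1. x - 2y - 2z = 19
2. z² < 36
Yes

Take x = 19, y = 0, z = 0. Substituting into each constraint:
  (1) 19 - 2(0) - 2(0) = 19 ✓
  (2) z² = (0)² = 0, and 0 < 36 ✓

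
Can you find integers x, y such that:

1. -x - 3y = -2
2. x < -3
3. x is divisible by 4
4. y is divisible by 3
Yes

Take x = -16, y = 6. Substituting into each constraint:
  (1) 16 - 3(6) = -2 ✓
  (2) -16 < -3 ✓
  (3) -16 = 4 × -4, remainder 0 ✓
  (4) 6 = 3 × 2, remainder 0 ✓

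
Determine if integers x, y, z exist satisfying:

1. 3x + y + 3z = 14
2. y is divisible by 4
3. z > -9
Yes

Take x = 2, y = -4, z = 4. Substituting into each constraint:
  (1) 3(2) + (-4) + 3(4) = 14 ✓
  (2) -4 = 4 × -1, remainder 0 ✓
  (3) 4 > -9 ✓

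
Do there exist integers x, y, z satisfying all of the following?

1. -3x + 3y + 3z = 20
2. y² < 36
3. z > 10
No

Even the single constraint (-3x + 3y + 3z = 20) is infeasible over the integers.

  - -3x + 3y + 3z = 20: every term on the left is divisible by 3, so the LHS ≡ 0 (mod 3), but the RHS 20 is not — no integer solution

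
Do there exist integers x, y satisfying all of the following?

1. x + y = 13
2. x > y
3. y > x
No

A contradictory subset is {x > y, y > x}. No integer assignment can satisfy these jointly:

  - x > y: bounds one variable relative to another variable
  - y > x: bounds one variable relative to another variable

Direct contradiction: x > y and y > x cannot both hold.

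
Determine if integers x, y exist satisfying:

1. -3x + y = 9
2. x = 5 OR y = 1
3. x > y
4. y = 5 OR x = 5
No

A contradictory subset is {-3x + y = 9, x = 5 OR y = 1, x > y}. No integer assignment can satisfy these jointly:

  - -3x + y = 9: is a linear equation tying the variables together
  - x = 5 OR y = 1: forces a choice: either x = 5 or y = 1
  - x > y: bounds one variable relative to another variable

Split on the disjunction (x = 5 OR y = 1):
  • If x = 5: the equation forces y = 24, giving (x, y) = (5, 24), which violates x > y.
  • If y = 1: with y = 1, every remaining term of the linear equation is divisible by 3, so the left side is ≡ 0 (mod 3); but the right side 8 ≡ 2 (mod 3). No integers can satisfy it.
Both branches are infeasible, so the system has no integer solution.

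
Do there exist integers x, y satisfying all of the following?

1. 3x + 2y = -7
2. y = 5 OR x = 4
No

The full constraint system is jointly infeasible over the integers. Each constraint and what it forces:

  - 3x + 2y = -7: is a linear equation tying the variables together
  - y = 5 OR x = 4: forces a choice: either y = 5 or x = 4

Split on the disjunction (y = 5 OR x = 4):
  • If y = 5: with y = 5, every remaining term of the linear equation is divisible by 3, so the left side is ≡ 0 (mod 3); but the right side -17 ≡ 1 (mod 3). No integers can satisfy it.
  • If x = 4: with x = 4, every remaining term of the linear equation is divisible by 2, so the left side is ≡ 0 (mod 2); but the right side -19 ≡ 1 (mod 2). No integers can satisfy it.
Both branches are infeasible, so the system has no integer solution.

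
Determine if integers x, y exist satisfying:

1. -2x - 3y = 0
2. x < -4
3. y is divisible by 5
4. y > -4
Yes

Take x = -15, y = 10. Substituting into each constraint:
  (1) -2(-15) - 3(10) = 0 ✓
  (2) -15 < -4 ✓
  (3) 10 = 5 × 2, remainder 0 ✓
  (4) 10 > -4 ✓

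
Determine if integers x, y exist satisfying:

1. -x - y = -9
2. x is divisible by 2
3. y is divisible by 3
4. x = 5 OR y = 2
No

A contradictory subset is {x is divisible by 2, y is divisible by 3, x = 5 OR y = 2}. No integer assignment can satisfy these jointly:

  - x is divisible by 2: restricts x to multiples of 2
  - y is divisible by 3: restricts y to multiples of 3
  - x = 5 OR y = 2: forces a choice: either x = 5 or y = 2

Split on the disjunction (x = 5 OR y = 2):
  • If x = 5: this contradicts the divisibility constraint — 5 is not a multiple of 2.
  • If y = 2: this contradicts the divisibility constraint — 2 is not a multiple of 3.
Both branches are infeasible, so the system has no integer solution.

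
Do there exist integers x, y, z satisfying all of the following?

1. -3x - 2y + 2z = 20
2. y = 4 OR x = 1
Yes

Take x = -10, y = 4, z = -1. Substituting into each constraint:
  (1) -3(-10) - 2(4) + 2(-1) = 20 ✓
  (2) y = 4, target 4 ✓ (first branch holds)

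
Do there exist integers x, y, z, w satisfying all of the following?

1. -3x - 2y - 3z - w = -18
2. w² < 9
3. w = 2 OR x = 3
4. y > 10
Yes

Take x = -2, y = 11, z = 0, w = 2. Substituting into each constraint:
  (1) -3(-2) - 2(11) - 3(0) + (-2) = -18 ✓
  (2) w² = (2)² = 4, and 4 < 9 ✓
  (3) w = 2, target 2 ✓ (first branch holds)
  (4) 11 > 10 ✓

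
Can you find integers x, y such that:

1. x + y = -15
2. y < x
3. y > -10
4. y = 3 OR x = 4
No

The full constraint system is jointly infeasible over the integers. Each constraint and what it forces:

  - x + y = -15: is a linear equation tying the variables together
  - y < x: bounds one variable relative to another variable
  - y > -10: bounds one variable relative to a constant
  - y = 3 OR x = 4: forces a choice: either y = 3 or x = 4

Split on the disjunction (y = 3 OR x = 4):
  • If y = 3: the equation forces x = -18, giving (y, x) = (3, -18), which violates x > y.
  • If x = 4: the equation forces y = -19, which contradicts the bound y ≥ -9.
Both branches are infeasible, so the system has no integer solution.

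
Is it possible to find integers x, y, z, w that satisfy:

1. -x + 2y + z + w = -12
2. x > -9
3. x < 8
Yes

Take x = 0, y = 0, z = -12, w = 0. Substituting into each constraint:
  (1) 0 + 2(0) + (-12) + 0 = -12 ✓
  (2) 0 > -9 ✓
  (3) 0 < 8 ✓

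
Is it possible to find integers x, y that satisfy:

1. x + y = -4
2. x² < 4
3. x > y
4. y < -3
Yes

Take x = 0, y = -4. Substituting into each constraint:
  (1) 0 + (-4) = -4 ✓
  (2) x² = (0)² = 0, and 0 < 4 ✓
  (3) 0 > -4 ✓
  (4) -4 < -3 ✓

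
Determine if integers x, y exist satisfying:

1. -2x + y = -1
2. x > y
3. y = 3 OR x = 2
No

The full constraint system is jointly infeasible over the integers. Each constraint and what it forces:

  - -2x + y = -1: is a linear equation tying the variables together
  - x > y: bounds one variable relative to another variable
  - y = 3 OR x = 2: forces a choice: either y = 3 or x = 2

Split on the disjunction (y = 3 OR x = 2):
  • If y = 3: the equation forces x = 2, giving (y, x) = (3, 2), which violates x > y.
  • If x = 2: the equation forces y = 3, giving (x, y) = (2, 3), which violates x > y.
Both branches are infeasible, so the system has no integer solution.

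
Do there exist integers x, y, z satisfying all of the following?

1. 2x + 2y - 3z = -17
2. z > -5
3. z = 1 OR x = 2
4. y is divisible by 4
Yes

Take x = -7, y = 0, z = 1. Substituting into each constraint:
  (1) 2(-7) + 2(0) - 3(1) = -17 ✓
  (2) 1 > -5 ✓
  (3) z = 1, target 1 ✓ (first branch holds)
  (4) 0 = 4 × 0, remainder 0 ✓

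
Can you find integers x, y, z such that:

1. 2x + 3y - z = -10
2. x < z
Yes

Take x = 0, y = -3, z = 1. Substituting into each constraint:
  (1) 2(0) + 3(-3) + (-1) = -10 ✓
  (2) 0 < 1 ✓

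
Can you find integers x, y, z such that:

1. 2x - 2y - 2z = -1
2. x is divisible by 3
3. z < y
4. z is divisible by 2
No

Even the single constraint (2x - 2y - 2z = -1) is infeasible over the integers.

  - 2x - 2y - 2z = -1: every term on the left is divisible by 2, so the LHS ≡ 0 (mod 2), but the RHS -1 is not — no integer solution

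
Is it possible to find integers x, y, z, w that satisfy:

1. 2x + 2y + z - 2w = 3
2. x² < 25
Yes

Take x = 1, y = 0, z = 1, w = 0. Substituting into each constraint:
  (1) 2(1) + 2(0) + 1 - 2(0) = 3 ✓
  (2) x² = (1)² = 1, and 1 < 25 ✓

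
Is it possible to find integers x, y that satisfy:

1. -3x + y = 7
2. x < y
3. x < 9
Yes

Take x = 0, y = 7. Substituting into each constraint:
  (1) -3(0) + 7 = 7 ✓
  (2) 0 < 7 ✓
  (3) 0 < 9 ✓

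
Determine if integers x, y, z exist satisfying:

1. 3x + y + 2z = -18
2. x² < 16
Yes

Take x = 0, y = -18, z = 0. Substituting into each constraint:
  (1) 3(0) + (-18) + 2(0) = -18 ✓
  (2) x² = (0)² = 0, and 0 < 16 ✓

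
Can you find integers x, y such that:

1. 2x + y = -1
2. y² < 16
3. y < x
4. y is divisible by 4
No

A contradictory subset is {2x + y = -1, y is divisible by 4}. No integer assignment can satisfy these jointly:

  - 2x + y = -1: is a linear equation tying the variables together
  - y is divisible by 4: restricts y to multiples of 4

Modular obstruction: writing y = 4y', every remaining term of the linear equation is divisible by 2, so the left side is ≡ 0 (mod 2); but the right side -1 ≡ 1 (mod 2). No integers can satisfy it.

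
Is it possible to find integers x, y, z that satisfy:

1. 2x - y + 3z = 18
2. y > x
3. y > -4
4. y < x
No

A contradictory subset is {y > x, y < x}. No integer assignment can satisfy these jointly:

  - y > x: bounds one variable relative to another variable
  - y < x: bounds one variable relative to another variable

Direct contradiction: y > x and x > y cannot both hold.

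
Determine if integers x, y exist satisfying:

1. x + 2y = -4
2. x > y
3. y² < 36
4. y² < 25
Yes

Take x = 0, y = -2. Substituting into each constraint:
  (1) 0 + 2(-2) = -4 ✓
  (2) 0 > -2 ✓
  (3) y² = (-2)² = 4, and 4 < 36 ✓
  (4) y² = (-2)² = 4, and 4 < 25 ✓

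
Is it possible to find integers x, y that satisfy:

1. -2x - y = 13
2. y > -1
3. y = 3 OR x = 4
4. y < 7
Yes

Take x = -8, y = 3. Substituting into each constraint:
  (1) -2(-8) + (-3) = 13 ✓
  (2) 3 > -1 ✓
  (3) y = 3, target 3 ✓ (first branch holds)
  (4) 3 < 7 ✓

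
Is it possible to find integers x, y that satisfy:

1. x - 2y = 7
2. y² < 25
Yes

Take x = 1, y = -3. Substituting into each constraint:
  (1) 1 - 2(-3) = 7 ✓
  (2) y² = (-3)² = 9, and 9 < 25 ✓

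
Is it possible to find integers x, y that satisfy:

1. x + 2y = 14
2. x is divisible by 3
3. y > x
Yes

Take x = 0, y = 7. Substituting into each constraint:
  (1) 0 + 2(7) = 14 ✓
  (2) 0 = 3 × 0, remainder 0 ✓
  (3) 7 > 0 ✓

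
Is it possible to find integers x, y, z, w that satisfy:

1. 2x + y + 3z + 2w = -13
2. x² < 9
Yes

Take x = 0, y = 0, z = -5, w = 1. Substituting into each constraint:
  (1) 2(0) + 0 + 3(-5) + 2(1) = -13 ✓
  (2) x² = (0)² = 0, and 0 < 9 ✓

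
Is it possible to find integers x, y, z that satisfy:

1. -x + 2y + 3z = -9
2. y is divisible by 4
Yes

Take x = 0, y = 0, z = -3. Substituting into each constraint:
  (1) 0 + 2(0) + 3(-3) = -9 ✓
  (2) 0 = 4 × 0, remainder 0 ✓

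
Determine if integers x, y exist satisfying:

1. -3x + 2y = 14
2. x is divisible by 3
Yes

Take x = 0, y = 7. Substituting into each constraint:
  (1) -3(0) + 2(7) = 14 ✓
  (2) 0 = 3 × 0, remainder 0 ✓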